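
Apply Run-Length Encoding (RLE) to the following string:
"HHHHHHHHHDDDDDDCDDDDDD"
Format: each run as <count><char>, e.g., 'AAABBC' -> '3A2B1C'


Scanning runs left to right:
  i=0: run of 'H' x 9 -> '9H'
  i=9: run of 'D' x 6 -> '6D'
  i=15: run of 'C' x 1 -> '1C'
  i=16: run of 'D' x 6 -> '6D'

RLE = 9H6D1C6D


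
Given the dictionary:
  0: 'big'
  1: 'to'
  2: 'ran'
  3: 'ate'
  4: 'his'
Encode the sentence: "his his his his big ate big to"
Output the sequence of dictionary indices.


Look up each word in the dictionary:
  'his' -> 4
  'his' -> 4
  'his' -> 4
  'his' -> 4
  'big' -> 0
  'ate' -> 3
  'big' -> 0
  'to' -> 1

Encoded: [4, 4, 4, 4, 0, 3, 0, 1]


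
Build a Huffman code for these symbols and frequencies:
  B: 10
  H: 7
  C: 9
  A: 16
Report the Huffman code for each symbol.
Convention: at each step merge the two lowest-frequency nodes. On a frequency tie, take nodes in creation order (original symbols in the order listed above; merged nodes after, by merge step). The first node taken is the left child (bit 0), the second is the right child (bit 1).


Huffman tree construction:
Step 1: Merge H(7) + C(9) = 16
Step 2: Merge B(10) + A(16) = 26
Step 3: Merge (H+C)(16) + (B+A)(26) = 42
Read each symbol's code off the tree from the root (left child = 0, right child = 1).

Codes:
  B: 10 (length 2)
  H: 00 (length 2)
  C: 01 (length 2)
  A: 11 (length 2)
Average code length: 84/42 = 2.0000 bits/symbol


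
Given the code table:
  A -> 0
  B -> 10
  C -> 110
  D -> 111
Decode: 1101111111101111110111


Decoding:
110 -> C
111 -> D
111 -> D
110 -> C
111 -> D
111 -> D
0 -> A
111 -> D


Result: CDDCDDAD


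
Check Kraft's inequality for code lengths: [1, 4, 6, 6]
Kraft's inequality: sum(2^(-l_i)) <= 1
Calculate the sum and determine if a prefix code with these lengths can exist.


Sum = 2^(-1) + 2^(-4) + 2^(-6) + 2^(-6)
    = 0.5 + 0.0625 + 0.015625 + 0.015625
    = 38/64 = 0.59375
Since 0.59375 <= 1, Kraft's inequality IS satisfied.
A prefix code with these lengths CAN exist.

Kraft sum = 0.59375. Satisfied.


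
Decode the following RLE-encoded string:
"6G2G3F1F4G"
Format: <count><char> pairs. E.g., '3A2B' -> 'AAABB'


Expanding each <count><char> pair:
  6G -> 'GGGGGG'
  2G -> 'GG'
  3F -> 'FFF'
  1F -> 'F'
  4G -> 'GGGG'

Decoded = GGGGGGGGFFFFGGGG


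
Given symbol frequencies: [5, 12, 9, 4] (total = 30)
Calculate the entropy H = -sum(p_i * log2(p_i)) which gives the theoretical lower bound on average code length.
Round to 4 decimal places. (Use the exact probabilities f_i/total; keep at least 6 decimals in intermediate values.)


Per-symbol terms -p_i * log2(p_i) with p_i = f_i/30:
  p = 5/30 = 0.166667: log2(p) = -2.584963, -p*log2(p) = 0.430827
  p = 12/30 = 0.400000: log2(p) = -1.321928, -p*log2(p) = 0.528771
  p = 9/30 = 0.300000: log2(p) = -1.736966, -p*log2(p) = 0.521090
  p = 4/30 = 0.133333: log2(p) = -2.906891, -p*log2(p) = 0.387585
H = 0.430827 + 0.528771 + 0.521090 + 0.387585 = 1.868273

H = 1.8683 bits/symbol


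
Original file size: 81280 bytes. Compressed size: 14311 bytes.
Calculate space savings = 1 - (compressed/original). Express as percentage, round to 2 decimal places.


ratio = compressed/original = 14311/81280 = 0.17607
savings = 1 - ratio = 1 - 0.17607 = 0.82393
as a percentage: 0.82393 * 100 = 82.39%

Space savings = 1 - 14311/81280 = 82.39%


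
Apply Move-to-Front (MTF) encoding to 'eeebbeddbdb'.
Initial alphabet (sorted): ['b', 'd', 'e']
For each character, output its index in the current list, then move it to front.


MTF encoding:
'e': index 2 in ['b', 'd', 'e'] -> ['e', 'b', 'd']
'e': index 0 in ['e', 'b', 'd'] -> ['e', 'b', 'd']
'e': index 0 in ['e', 'b', 'd'] -> ['e', 'b', 'd']
'b': index 1 in ['e', 'b', 'd'] -> ['b', 'e', 'd']
'b': index 0 in ['b', 'e', 'd'] -> ['b', 'e', 'd']
'e': index 1 in ['b', 'e', 'd'] -> ['e', 'b', 'd']
'd': index 2 in ['e', 'b', 'd'] -> ['d', 'e', 'b']
'd': index 0 in ['d', 'e', 'b'] -> ['d', 'e', 'b']
'b': index 2 in ['d', 'e', 'b'] -> ['b', 'd', 'e']
'd': index 1 in ['b', 'd', 'e'] -> ['d', 'b', 'e']
'b': index 1 in ['d', 'b', 'e'] -> ['b', 'd', 'e']


Output: [2, 0, 0, 1, 0, 1, 2, 0, 2, 1, 1]


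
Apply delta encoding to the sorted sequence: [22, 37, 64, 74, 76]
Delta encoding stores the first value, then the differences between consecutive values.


First value: 22
Deltas:
  37 - 22 = 15
  64 - 37 = 27
  74 - 64 = 10
  76 - 74 = 2


Delta encoded: [22, 15, 27, 10, 2]


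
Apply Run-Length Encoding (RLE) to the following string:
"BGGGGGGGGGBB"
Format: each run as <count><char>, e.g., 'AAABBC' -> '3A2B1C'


Scanning runs left to right:
  i=0: run of 'B' x 1 -> '1B'
  i=1: run of 'G' x 9 -> '9G'
  i=10: run of 'B' x 2 -> '2B'

RLE = 1B9G2B


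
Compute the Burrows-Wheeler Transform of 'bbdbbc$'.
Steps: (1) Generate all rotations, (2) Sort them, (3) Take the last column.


Rotations (sorted):
  0: $bbdbbc -> last char: c
  1: bbc$bbd -> last char: d
  2: bbdbbc$ -> last char: $
  3: bc$bbdb -> last char: b
  4: bdbbc$b -> last char: b
  5: c$bbdbb -> last char: b
  6: dbbc$bb -> last char: b


BWT = cd$bbbb


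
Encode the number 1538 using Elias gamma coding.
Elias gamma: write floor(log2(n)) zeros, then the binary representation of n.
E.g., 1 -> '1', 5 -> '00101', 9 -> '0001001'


num_bits = floor(log2(1538)) + 1 = 11
leading_zeros = num_bits - 1 = 10
binary(1538) = 11000000010

Elias gamma(1538) = '0000000000' + '11000000010' = 000000000011000000010 (21 bits)


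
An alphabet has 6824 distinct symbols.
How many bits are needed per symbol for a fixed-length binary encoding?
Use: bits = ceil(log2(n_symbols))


log2(6824) = 12.7364
Bracket: 2^12 = 4096 < 6824 <= 2^13 = 8192
So ceil(log2(6824)) = 13

bits = ceil(log2(6824)) = ceil(12.7364) = 13 bits


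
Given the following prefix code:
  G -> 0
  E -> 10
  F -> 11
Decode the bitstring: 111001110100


Decoding step by step:
Bits 11 -> F
Bits 10 -> E
Bits 0 -> G
Bits 11 -> F
Bits 10 -> E
Bits 10 -> E
Bits 0 -> G


Decoded message: FEGFEEG


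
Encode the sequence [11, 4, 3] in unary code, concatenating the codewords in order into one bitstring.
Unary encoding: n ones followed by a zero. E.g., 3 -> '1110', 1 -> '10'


Encode each number as n ones followed by a terminating 0:
  11 -> 111111111110 (12 bits)
  4 -> 11110 (5 bits)
  3 -> 1110 (4 bits)
Total length = 12 + 5 + 4 = 21 bits.

Unary([11, 4, 3]) = 111111111110111101110 (21 bits)


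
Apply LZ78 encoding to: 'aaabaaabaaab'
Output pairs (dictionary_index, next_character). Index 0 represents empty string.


LZ78 encoding steps:
Dictionary: {0: ''}
Step 1: w='' (idx 0), next='a' -> output (0, 'a'), add 'a' as idx 1
Step 2: w='a' (idx 1), next='a' -> output (1, 'a'), add 'aa' as idx 2
Step 3: w='' (idx 0), next='b' -> output (0, 'b'), add 'b' as idx 3
Step 4: w='aa' (idx 2), next='a' -> output (2, 'a'), add 'aaa' as idx 4
Step 5: w='b' (idx 3), next='a' -> output (3, 'a'), add 'ba' as idx 5
Step 6: w='aa' (idx 2), next='b' -> output (2, 'b'), add 'aab' as idx 6


Encoded: [(0, 'a'), (1, 'a'), (0, 'b'), (2, 'a'), (3, 'a'), (2, 'b')]


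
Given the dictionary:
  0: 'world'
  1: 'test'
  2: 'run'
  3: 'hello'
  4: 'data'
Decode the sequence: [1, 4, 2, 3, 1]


Look up each index in the dictionary:
  1 -> 'test'
  4 -> 'data'
  2 -> 'run'
  3 -> 'hello'
  1 -> 'test'

Decoded: "test data run hello test"


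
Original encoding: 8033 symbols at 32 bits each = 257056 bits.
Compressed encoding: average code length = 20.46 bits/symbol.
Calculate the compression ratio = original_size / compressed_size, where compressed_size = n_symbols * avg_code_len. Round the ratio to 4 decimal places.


original_size = n_symbols * orig_bits = 8033 * 32 = 257056 bits
compressed_size = n_symbols * avg_code_len = 8033 * 20.46 = 164355.18 bits
ratio = original_size / compressed_size = 257056 / 164355.18 = 1.564

Compression ratio = 1.564


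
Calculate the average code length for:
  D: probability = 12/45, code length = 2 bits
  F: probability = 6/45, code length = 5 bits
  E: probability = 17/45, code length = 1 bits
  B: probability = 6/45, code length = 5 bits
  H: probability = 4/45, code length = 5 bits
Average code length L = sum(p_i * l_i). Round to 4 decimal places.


Weighted contributions p_i * l_i:
  D: (12/45) * 2 = 24/45
  F: (6/45) * 5 = 30/45
  E: (17/45) * 1 = 17/45
  B: (6/45) * 5 = 30/45
  H: (4/45) * 5 = 20/45
Sum = (24 + 30 + 17 + 30 + 20)/45 = 121/45

L = 121/45 = 2.6889 bits/symbol


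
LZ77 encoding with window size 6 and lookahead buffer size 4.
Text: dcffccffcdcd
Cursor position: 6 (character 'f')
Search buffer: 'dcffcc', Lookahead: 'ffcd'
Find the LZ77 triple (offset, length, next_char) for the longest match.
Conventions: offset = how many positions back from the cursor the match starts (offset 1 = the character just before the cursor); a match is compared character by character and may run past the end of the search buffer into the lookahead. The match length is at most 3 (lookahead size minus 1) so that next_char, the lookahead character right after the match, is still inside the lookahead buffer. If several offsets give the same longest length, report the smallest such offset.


Try each offset into the search buffer:
  offset=1 (pos 5, char 'c'): match length 0
  offset=2 (pos 4, char 'c'): match length 0
  offset=3 (pos 3, char 'f'): match length 1
  offset=4 (pos 2, char 'f'): match length 3
  offset=5 (pos 1, char 'c'): match length 0
  offset=6 (pos 0, char 'd'): match length 0
Longest match has length 3 at offset 4.
next_char = character at position 6 + 3 = 9 -> 'd'

Best match: offset=4, length=3 (matching 'ffc' starting at position 2)
LZ77 triple: (4, 3, 'd')


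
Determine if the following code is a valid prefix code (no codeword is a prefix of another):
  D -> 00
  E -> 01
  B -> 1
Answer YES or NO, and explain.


Checking each pair (does one codeword prefix another?):
  D='00' vs E='01': no prefix
  D='00' vs B='1': no prefix
  E='01' vs D='00': no prefix
  E='01' vs B='1': no prefix
  B='1' vs D='00': no prefix
  B='1' vs E='01': no prefix
No violation found over all pairs.

YES -- this is a valid prefix code. No codeword is a prefix of any other codeword.


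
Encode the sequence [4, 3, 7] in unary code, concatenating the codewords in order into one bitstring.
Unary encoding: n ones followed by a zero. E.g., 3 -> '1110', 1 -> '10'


Encode each number as n ones followed by a terminating 0:
  4 -> 11110 (5 bits)
  3 -> 1110 (4 bits)
  7 -> 11111110 (8 bits)
Total length = 5 + 4 + 8 = 17 bits.

Unary([4, 3, 7]) = 11110111011111110 (17 bits)


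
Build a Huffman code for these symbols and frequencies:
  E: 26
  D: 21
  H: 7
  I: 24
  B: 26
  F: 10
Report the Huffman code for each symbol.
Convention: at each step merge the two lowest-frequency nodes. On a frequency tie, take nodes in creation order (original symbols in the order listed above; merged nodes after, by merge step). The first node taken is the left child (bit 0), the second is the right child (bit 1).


Huffman tree construction:
Step 1: Merge H(7) + F(10) = 17
Step 2: Merge (H+F)(17) + D(21) = 38
Step 3: Merge I(24) + E(26) = 50
Step 4: Merge B(26) + ((H+F)+D)(38) = 64
Step 5: Merge (I+E)(50) + (B+((H+F)+D))(64) = 114
Read each symbol's code off the tree from the root (left child = 0, right child = 1).

Codes:
  E: 01 (length 2)
  D: 111 (length 3)
  H: 1100 (length 4)
  I: 00 (length 2)
  B: 10 (length 2)
  F: 1101 (length 4)
Average code length: 283/114 = 2.4825 bits/symbol


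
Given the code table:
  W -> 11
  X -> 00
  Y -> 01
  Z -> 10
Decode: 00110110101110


Decoding:
00 -> X
11 -> W
01 -> Y
10 -> Z
10 -> Z
11 -> W
10 -> Z


Result: XWYZZWZ


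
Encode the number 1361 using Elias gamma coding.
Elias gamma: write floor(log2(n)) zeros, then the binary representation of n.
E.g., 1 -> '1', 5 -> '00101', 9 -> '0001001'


num_bits = floor(log2(1361)) + 1 = 11
leading_zeros = num_bits - 1 = 10
binary(1361) = 10101010001

Elias gamma(1361) = '0000000000' + '10101010001' = 000000000010101010001 (21 bits)


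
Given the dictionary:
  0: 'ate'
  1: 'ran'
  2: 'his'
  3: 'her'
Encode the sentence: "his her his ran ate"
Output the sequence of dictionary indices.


Look up each word in the dictionary:
  'his' -> 2
  'her' -> 3
  'his' -> 2
  'ran' -> 1
  'ate' -> 0

Encoded: [2, 3, 2, 1, 0]


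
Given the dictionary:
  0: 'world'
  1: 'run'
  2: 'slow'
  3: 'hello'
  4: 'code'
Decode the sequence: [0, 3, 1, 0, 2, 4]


Look up each index in the dictionary:
  0 -> 'world'
  3 -> 'hello'
  1 -> 'run'
  0 -> 'world'
  2 -> 'slow'
  4 -> 'code'

Decoded: "world hello run world slow code"


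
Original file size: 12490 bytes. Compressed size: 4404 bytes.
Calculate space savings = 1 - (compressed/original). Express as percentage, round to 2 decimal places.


ratio = compressed/original = 4404/12490 = 0.352602
savings = 1 - ratio = 1 - 0.352602 = 0.647398
as a percentage: 0.647398 * 100 = 64.74%

Space savings = 1 - 4404/12490 = 64.74%


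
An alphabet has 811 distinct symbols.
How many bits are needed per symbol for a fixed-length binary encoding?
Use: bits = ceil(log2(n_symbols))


log2(811) = 9.6636
Bracket: 2^9 = 512 < 811 <= 2^10 = 1024
So ceil(log2(811)) = 10

bits = ceil(log2(811)) = ceil(9.6636) = 10 bits


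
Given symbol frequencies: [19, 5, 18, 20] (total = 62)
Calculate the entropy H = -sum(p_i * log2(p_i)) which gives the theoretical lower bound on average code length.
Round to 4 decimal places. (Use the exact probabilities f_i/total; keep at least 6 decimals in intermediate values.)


Per-symbol terms -p_i * log2(p_i) with p_i = f_i/62:
  p = 19/62 = 0.306452: log2(p) = -1.706269, -p*log2(p) = 0.522889
  p = 5/62 = 0.080645: log2(p) = -3.632268, -p*log2(p) = 0.292925
  p = 18/62 = 0.290323: log2(p) = -1.784271, -p*log2(p) = 0.518014
  p = 20/62 = 0.322581: log2(p) = -1.632268, -p*log2(p) = 0.526538
H = 0.522889 + 0.292925 + 0.518014 + 0.526538 = 1.860366

H = 1.8604 bits/symbol


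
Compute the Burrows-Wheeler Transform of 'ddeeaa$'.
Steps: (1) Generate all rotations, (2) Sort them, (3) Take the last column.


Rotations (sorted):
  0: $ddeeaa -> last char: a
  1: a$ddeea -> last char: a
  2: aa$ddee -> last char: e
  3: ddeeaa$ -> last char: $
  4: deeaa$d -> last char: d
  5: eaa$dde -> last char: e
  6: eeaa$dd -> last char: d


BWT = aae$ded


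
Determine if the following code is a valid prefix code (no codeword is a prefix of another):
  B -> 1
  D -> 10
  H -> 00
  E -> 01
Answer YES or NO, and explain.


Checking each pair (does one codeword prefix another?):
  B='1' vs D='10': prefix -- VIOLATION

NO -- this is NOT a valid prefix code. B (1) is a prefix of D (10).


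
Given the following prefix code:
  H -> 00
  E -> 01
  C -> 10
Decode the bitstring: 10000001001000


Decoding step by step:
Bits 10 -> C
Bits 00 -> H
Bits 00 -> H
Bits 01 -> E
Bits 00 -> H
Bits 10 -> C
Bits 00 -> H


Decoded message: CHHEHCH


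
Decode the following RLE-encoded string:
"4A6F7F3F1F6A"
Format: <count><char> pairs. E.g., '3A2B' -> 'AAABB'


Expanding each <count><char> pair:
  4A -> 'AAAA'
  6F -> 'FFFFFF'
  7F -> 'FFFFFFF'
  3F -> 'FFF'
  1F -> 'F'
  6A -> 'AAAAAA'

Decoded = AAAAFFFFFFFFFFFFFFFFFAAAAAA


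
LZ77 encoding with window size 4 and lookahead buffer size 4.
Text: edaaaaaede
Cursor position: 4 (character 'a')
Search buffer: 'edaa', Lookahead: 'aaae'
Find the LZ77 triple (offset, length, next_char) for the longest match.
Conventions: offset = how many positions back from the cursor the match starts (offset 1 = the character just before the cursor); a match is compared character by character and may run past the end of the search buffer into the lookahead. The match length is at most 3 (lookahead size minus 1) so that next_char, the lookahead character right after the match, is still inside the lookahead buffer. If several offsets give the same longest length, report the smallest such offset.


Try each offset into the search buffer:
  offset=1 (pos 3, char 'a'): match length 3
  offset=2 (pos 2, char 'a'): match length 3
  offset=3 (pos 1, char 'd'): match length 0
  offset=4 (pos 0, char 'e'): match length 0
Longest match has length 3, found at offsets 1, 2; take the smallest, offset 1.
next_char = character at position 4 + 3 = 7 -> 'e'

Best match: offset=1, length=3 (matching 'aaa' starting at position 3)
LZ77 triple: (1, 3, 'e')


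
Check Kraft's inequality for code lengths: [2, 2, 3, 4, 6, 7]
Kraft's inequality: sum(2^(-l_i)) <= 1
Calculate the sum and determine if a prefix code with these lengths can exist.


Sum = 2^(-2) + 2^(-2) + 2^(-3) + 2^(-4) + 2^(-6) + 2^(-7)
    = 0.25 + 0.25 + 0.125 + 0.0625 + 0.015625 + 0.0078125
    = 91/128 = 0.7109375
Since 0.7109375 <= 1, Kraft's inequality IS satisfied.
A prefix code with these lengths CAN exist.

Kraft sum = 0.7109375. Satisfied.


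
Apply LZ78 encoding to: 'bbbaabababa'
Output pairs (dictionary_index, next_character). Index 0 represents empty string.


LZ78 encoding steps:
Dictionary: {0: ''}
Step 1: w='' (idx 0), next='b' -> output (0, 'b'), add 'b' as idx 1
Step 2: w='b' (idx 1), next='b' -> output (1, 'b'), add 'bb' as idx 2
Step 3: w='' (idx 0), next='a' -> output (0, 'a'), add 'a' as idx 3
Step 4: w='a' (idx 3), next='b' -> output (3, 'b'), add 'ab' as idx 4
Step 5: w='ab' (idx 4), next='a' -> output (4, 'a'), add 'aba' as idx 5
Step 6: w='b' (idx 1), next='a' -> output (1, 'a'), add 'ba' as idx 6


Encoded: [(0, 'b'), (1, 'b'), (0, 'a'), (3, 'b'), (4, 'a'), (1, 'a')]


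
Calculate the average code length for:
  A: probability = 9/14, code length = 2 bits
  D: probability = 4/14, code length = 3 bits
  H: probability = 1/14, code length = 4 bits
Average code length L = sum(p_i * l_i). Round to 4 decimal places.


Weighted contributions p_i * l_i:
  A: (9/14) * 2 = 18/14
  D: (4/14) * 3 = 12/14
  H: (1/14) * 4 = 4/14
Sum = (18 + 12 + 4)/14 = 34/14

L = 34/14 = 2.4286 bits/symbol


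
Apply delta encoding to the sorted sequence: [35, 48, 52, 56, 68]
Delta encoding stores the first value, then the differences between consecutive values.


First value: 35
Deltas:
  48 - 35 = 13
  52 - 48 = 4
  56 - 52 = 4
  68 - 56 = 12


Delta encoded: [35, 13, 4, 4, 12]


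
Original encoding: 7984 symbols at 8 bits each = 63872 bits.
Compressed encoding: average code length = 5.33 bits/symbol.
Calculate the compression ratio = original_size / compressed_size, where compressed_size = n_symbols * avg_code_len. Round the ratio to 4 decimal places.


original_size = n_symbols * orig_bits = 7984 * 8 = 63872 bits
compressed_size = n_symbols * avg_code_len = 7984 * 5.33 = 42554.72 bits
ratio = original_size / compressed_size = 63872 / 42554.72 = 1.5009

Compression ratio = 1.5009


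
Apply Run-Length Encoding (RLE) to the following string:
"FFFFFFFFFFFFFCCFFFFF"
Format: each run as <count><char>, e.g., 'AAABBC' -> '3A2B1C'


Scanning runs left to right:
  i=0: run of 'F' x 13 -> '13F'
  i=13: run of 'C' x 2 -> '2C'
  i=15: run of 'F' x 5 -> '5F'

RLE = 13F2C5F


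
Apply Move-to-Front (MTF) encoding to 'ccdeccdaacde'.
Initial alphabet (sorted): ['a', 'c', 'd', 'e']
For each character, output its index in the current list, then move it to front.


MTF encoding:
'c': index 1 in ['a', 'c', 'd', 'e'] -> ['c', 'a', 'd', 'e']
'c': index 0 in ['c', 'a', 'd', 'e'] -> ['c', 'a', 'd', 'e']
'd': index 2 in ['c', 'a', 'd', 'e'] -> ['d', 'c', 'a', 'e']
'e': index 3 in ['d', 'c', 'a', 'e'] -> ['e', 'd', 'c', 'a']
'c': index 2 in ['e', 'd', 'c', 'a'] -> ['c', 'e', 'd', 'a']
'c': index 0 in ['c', 'e', 'd', 'a'] -> ['c', 'e', 'd', 'a']
'd': index 2 in ['c', 'e', 'd', 'a'] -> ['d', 'c', 'e', 'a']
'a': index 3 in ['d', 'c', 'e', 'a'] -> ['a', 'd', 'c', 'e']
'a': index 0 in ['a', 'd', 'c', 'e'] -> ['a', 'd', 'c', 'e']
'c': index 2 in ['a', 'd', 'c', 'e'] -> ['c', 'a', 'd', 'e']
'd': index 2 in ['c', 'a', 'd', 'e'] -> ['d', 'c', 'a', 'e']
'e': index 3 in ['d', 'c', 'a', 'e'] -> ['e', 'd', 'c', 'a']


Output: [1, 0, 2, 3, 2, 0, 2, 3, 0, 2, 2, 3]


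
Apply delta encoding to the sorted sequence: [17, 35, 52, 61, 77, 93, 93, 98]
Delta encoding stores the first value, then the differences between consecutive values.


First value: 17
Deltas:
  35 - 17 = 18
  52 - 35 = 17
  61 - 52 = 9
  77 - 61 = 16
  93 - 77 = 16
  93 - 93 = 0
  98 - 93 = 5


Delta encoded: [17, 18, 17, 9, 16, 16, 0, 5]


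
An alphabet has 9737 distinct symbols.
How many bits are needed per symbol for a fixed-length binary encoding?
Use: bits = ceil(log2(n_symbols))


log2(9737) = 13.2493
Bracket: 2^13 = 8192 < 9737 <= 2^14 = 16384
So ceil(log2(9737)) = 14

bits = ceil(log2(9737)) = ceil(13.2493) = 14 bits


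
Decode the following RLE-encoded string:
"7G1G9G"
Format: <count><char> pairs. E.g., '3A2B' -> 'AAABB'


Expanding each <count><char> pair:
  7G -> 'GGGGGGG'
  1G -> 'G'
  9G -> 'GGGGGGGGG'

Decoded = GGGGGGGGGGGGGGGGG


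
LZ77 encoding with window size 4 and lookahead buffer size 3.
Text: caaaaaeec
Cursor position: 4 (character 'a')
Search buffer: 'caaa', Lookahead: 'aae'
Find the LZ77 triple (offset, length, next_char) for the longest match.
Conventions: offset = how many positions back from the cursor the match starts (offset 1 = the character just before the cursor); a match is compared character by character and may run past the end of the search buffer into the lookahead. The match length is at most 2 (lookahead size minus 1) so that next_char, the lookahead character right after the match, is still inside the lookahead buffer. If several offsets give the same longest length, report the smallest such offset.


Try each offset into the search buffer:
  offset=1 (pos 3, char 'a'): match length 2
  offset=2 (pos 2, char 'a'): match length 2
  offset=3 (pos 1, char 'a'): match length 2
  offset=4 (pos 0, char 'c'): match length 0
Longest match has length 2, found at offsets 1, 2, 3; take the smallest, offset 1.
next_char = character at position 4 + 2 = 6 -> 'e'

Best match: offset=1, length=2 (matching 'aa' starting at position 3)
LZ77 triple: (1, 2, 'e')


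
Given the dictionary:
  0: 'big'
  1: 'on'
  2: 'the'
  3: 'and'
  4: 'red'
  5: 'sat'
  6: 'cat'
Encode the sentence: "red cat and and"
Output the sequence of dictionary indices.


Look up each word in the dictionary:
  'red' -> 4
  'cat' -> 6
  'and' -> 3
  'and' -> 3

Encoded: [4, 6, 3, 3]


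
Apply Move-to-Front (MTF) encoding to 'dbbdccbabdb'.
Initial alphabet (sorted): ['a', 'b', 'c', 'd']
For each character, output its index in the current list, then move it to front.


MTF encoding:
'd': index 3 in ['a', 'b', 'c', 'd'] -> ['d', 'a', 'b', 'c']
'b': index 2 in ['d', 'a', 'b', 'c'] -> ['b', 'd', 'a', 'c']
'b': index 0 in ['b', 'd', 'a', 'c'] -> ['b', 'd', 'a', 'c']
'd': index 1 in ['b', 'd', 'a', 'c'] -> ['d', 'b', 'a', 'c']
'c': index 3 in ['d', 'b', 'a', 'c'] -> ['c', 'd', 'b', 'a']
'c': index 0 in ['c', 'd', 'b', 'a'] -> ['c', 'd', 'b', 'a']
'b': index 2 in ['c', 'd', 'b', 'a'] -> ['b', 'c', 'd', 'a']
'a': index 3 in ['b', 'c', 'd', 'a'] -> ['a', 'b', 'c', 'd']
'b': index 1 in ['a', 'b', 'c', 'd'] -> ['b', 'a', 'c', 'd']
'd': index 3 in ['b', 'a', 'c', 'd'] -> ['d', 'b', 'a', 'c']
'b': index 1 in ['d', 'b', 'a', 'c'] -> ['b', 'd', 'a', 'c']


Output: [3, 2, 0, 1, 3, 0, 2, 3, 1, 3, 1]


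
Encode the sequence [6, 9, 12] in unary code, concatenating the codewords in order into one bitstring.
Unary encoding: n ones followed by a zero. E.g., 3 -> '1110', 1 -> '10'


Encode each number as n ones followed by a terminating 0:
  6 -> 1111110 (7 bits)
  9 -> 1111111110 (10 bits)
  12 -> 1111111111110 (13 bits)
Total length = 7 + 10 + 13 = 30 bits.

Unary([6, 9, 12]) = 111111011111111101111111111110 (30 bits)


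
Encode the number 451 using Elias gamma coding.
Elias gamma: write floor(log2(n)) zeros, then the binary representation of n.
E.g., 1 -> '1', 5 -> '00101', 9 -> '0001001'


num_bits = floor(log2(451)) + 1 = 9
leading_zeros = num_bits - 1 = 8
binary(451) = 111000011

Elias gamma(451) = '00000000' + '111000011' = 00000000111000011 (17 bits)


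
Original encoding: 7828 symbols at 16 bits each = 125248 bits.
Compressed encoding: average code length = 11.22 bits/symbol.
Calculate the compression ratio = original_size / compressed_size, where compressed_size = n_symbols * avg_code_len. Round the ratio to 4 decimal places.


original_size = n_symbols * orig_bits = 7828 * 16 = 125248 bits
compressed_size = n_symbols * avg_code_len = 7828 * 11.22 = 87830.16 bits
ratio = original_size / compressed_size = 125248 / 87830.16 = 1.426

Compression ratio = 1.426


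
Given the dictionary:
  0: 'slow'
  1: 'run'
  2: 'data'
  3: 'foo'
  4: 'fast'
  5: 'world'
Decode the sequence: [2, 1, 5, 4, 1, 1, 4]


Look up each index in the dictionary:
  2 -> 'data'
  1 -> 'run'
  5 -> 'world'
  4 -> 'fast'
  1 -> 'run'
  1 -> 'run'
  4 -> 'fast'

Decoded: "data run world fast run run fast"


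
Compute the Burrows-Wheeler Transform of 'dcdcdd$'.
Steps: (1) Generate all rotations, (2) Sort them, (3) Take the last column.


Rotations (sorted):
  0: $dcdcdd -> last char: d
  1: cdcdd$d -> last char: d
  2: cdd$dcd -> last char: d
  3: d$dcdcd -> last char: d
  4: dcdcdd$ -> last char: $
  5: dcdd$dc -> last char: c
  6: dd$dcdc -> last char: c


BWT = dddd$cc


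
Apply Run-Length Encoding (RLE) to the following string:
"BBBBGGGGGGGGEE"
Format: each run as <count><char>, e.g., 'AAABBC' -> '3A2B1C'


Scanning runs left to right:
  i=0: run of 'B' x 4 -> '4B'
  i=4: run of 'G' x 8 -> '8G'
  i=12: run of 'E' x 2 -> '2E'

RLE = 4B8G2E


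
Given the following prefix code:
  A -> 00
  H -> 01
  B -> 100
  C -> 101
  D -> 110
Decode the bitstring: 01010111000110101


Decoding step by step:
Bits 01 -> H
Bits 01 -> H
Bits 01 -> H
Bits 110 -> D
Bits 00 -> A
Bits 110 -> D
Bits 101 -> C


Decoded message: HHHDADC


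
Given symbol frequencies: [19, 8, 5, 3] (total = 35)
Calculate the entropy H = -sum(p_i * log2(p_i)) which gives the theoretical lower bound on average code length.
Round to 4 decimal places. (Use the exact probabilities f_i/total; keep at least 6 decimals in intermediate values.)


Per-symbol terms -p_i * log2(p_i) with p_i = f_i/35:
  p = 19/35 = 0.542857: log2(p) = -0.881356, -p*log2(p) = 0.478450
  p = 8/35 = 0.228571: log2(p) = -2.129283, -p*log2(p) = 0.486693
  p = 5/35 = 0.142857: log2(p) = -2.807355, -p*log2(p) = 0.401051
  p = 3/35 = 0.085714: log2(p) = -3.544321, -p*log2(p) = 0.303799
H = 0.478450 + 0.486693 + 0.401051 + 0.303799 = 1.669993

H = 1.67 bits/symbol


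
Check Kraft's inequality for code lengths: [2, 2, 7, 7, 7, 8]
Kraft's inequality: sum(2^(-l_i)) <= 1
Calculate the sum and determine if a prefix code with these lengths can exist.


Sum = 2^(-2) + 2^(-2) + 2^(-7) + 2^(-7) + 2^(-7) + 2^(-8)
    = 0.25 + 0.25 + 0.0078125 + 0.0078125 + 0.0078125 + 0.00390625
    = 135/256 = 0.52734375
Since 0.52734375 <= 1, Kraft's inequality IS satisfied.
A prefix code with these lengths CAN exist.

Kraft sum = 0.52734375. Satisfied.


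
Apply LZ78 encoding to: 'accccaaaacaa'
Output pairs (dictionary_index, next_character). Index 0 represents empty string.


LZ78 encoding steps:
Dictionary: {0: ''}
Step 1: w='' (idx 0), next='a' -> output (0, 'a'), add 'a' as idx 1
Step 2: w='' (idx 0), next='c' -> output (0, 'c'), add 'c' as idx 2
Step 3: w='c' (idx 2), next='c' -> output (2, 'c'), add 'cc' as idx 3
Step 4: w='c' (idx 2), next='a' -> output (2, 'a'), add 'ca' as idx 4
Step 5: w='a' (idx 1), next='a' -> output (1, 'a'), add 'aa' as idx 5
Step 6: w='a' (idx 1), next='c' -> output (1, 'c'), add 'ac' as idx 6
Step 7: w='aa' (idx 5), end of input -> output (5, '')


Encoded: [(0, 'a'), (0, 'c'), (2, 'c'), (2, 'a'), (1, 'a'), (1, 'c'), (5, '')]


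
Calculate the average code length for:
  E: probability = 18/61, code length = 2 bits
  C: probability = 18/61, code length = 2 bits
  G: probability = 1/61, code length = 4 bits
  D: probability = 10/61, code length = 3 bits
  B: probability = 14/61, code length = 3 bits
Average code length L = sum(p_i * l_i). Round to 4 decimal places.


Weighted contributions p_i * l_i:
  E: (18/61) * 2 = 36/61
  C: (18/61) * 2 = 36/61
  G: (1/61) * 4 = 4/61
  D: (10/61) * 3 = 30/61
  B: (14/61) * 3 = 42/61
Sum = (36 + 36 + 4 + 30 + 42)/61 = 148/61

L = 148/61 = 2.4262 bits/symbol


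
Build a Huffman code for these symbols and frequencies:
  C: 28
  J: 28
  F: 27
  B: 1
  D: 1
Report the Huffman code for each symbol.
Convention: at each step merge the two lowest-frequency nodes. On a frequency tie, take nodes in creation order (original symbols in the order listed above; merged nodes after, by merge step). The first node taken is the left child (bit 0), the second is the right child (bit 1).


Huffman tree construction:
Step 1: Merge B(1) + D(1) = 2
Step 2: Merge (B+D)(2) + F(27) = 29
Step 3: Merge C(28) + J(28) = 56
Step 4: Merge ((B+D)+F)(29) + (C+J)(56) = 85
Read each symbol's code off the tree from the root (left child = 0, right child = 1).

Codes:
  C: 10 (length 2)
  J: 11 (length 2)
  F: 01 (length 2)
  B: 000 (length 3)
  D: 001 (length 3)
Average code length: 172/85 = 2.0235 bits/symbol


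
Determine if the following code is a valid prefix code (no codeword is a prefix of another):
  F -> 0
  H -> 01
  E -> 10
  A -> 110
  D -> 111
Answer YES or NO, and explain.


Checking each pair (does one codeword prefix another?):
  F='0' vs H='01': prefix -- VIOLATION

NO -- this is NOT a valid prefix code. F (0) is a prefix of H (01).


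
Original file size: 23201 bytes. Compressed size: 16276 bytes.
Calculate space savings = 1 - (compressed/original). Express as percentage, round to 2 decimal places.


ratio = compressed/original = 16276/23201 = 0.701521
savings = 1 - ratio = 1 - 0.701521 = 0.298479
as a percentage: 0.298479 * 100 = 29.85%

Space savings = 1 - 16276/23201 = 29.85%


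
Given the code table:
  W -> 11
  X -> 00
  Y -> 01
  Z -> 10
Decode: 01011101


Decoding:
01 -> Y
01 -> Y
11 -> W
01 -> Y


Result: YYWY


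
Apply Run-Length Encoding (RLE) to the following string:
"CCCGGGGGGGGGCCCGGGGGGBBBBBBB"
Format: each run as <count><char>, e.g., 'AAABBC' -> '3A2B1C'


Scanning runs left to right:
  i=0: run of 'C' x 3 -> '3C'
  i=3: run of 'G' x 9 -> '9G'
  i=12: run of 'C' x 3 -> '3C'
  i=15: run of 'G' x 6 -> '6G'
  i=21: run of 'B' x 7 -> '7B'

RLE = 3C9G3C6G7B


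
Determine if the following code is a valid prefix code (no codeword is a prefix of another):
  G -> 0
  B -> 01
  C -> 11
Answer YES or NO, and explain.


Checking each pair (does one codeword prefix another?):
  G='0' vs B='01': prefix -- VIOLATION

NO -- this is NOT a valid prefix code. G (0) is a prefix of B (01).


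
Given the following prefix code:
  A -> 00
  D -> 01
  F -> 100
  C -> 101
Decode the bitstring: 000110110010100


Decoding step by step:
Bits 00 -> A
Bits 01 -> D
Bits 101 -> C
Bits 100 -> F
Bits 101 -> C
Bits 00 -> A


Decoded message: ADCFCA


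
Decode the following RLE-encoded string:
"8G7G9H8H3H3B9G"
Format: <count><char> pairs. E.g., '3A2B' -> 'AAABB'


Expanding each <count><char> pair:
  8G -> 'GGGGGGGG'
  7G -> 'GGGGGGG'
  9H -> 'HHHHHHHHH'
  8H -> 'HHHHHHHH'
  3H -> 'HHH'
  3B -> 'BBB'
  9G -> 'GGGGGGGGG'

Decoded = GGGGGGGGGGGGGGGHHHHHHHHHHHHHHHHHHHHBBBGGGGGGGGG


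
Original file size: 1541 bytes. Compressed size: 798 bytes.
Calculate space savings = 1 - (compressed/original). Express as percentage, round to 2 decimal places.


ratio = compressed/original = 798/1541 = 0.517846
savings = 1 - ratio = 1 - 0.517846 = 0.482154
as a percentage: 0.482154 * 100 = 48.22%

Space savings = 1 - 798/1541 = 48.22%


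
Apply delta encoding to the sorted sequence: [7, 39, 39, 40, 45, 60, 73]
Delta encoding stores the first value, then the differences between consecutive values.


First value: 7
Deltas:
  39 - 7 = 32
  39 - 39 = 0
  40 - 39 = 1
  45 - 40 = 5
  60 - 45 = 15
  73 - 60 = 13


Delta encoded: [7, 32, 0, 1, 5, 15, 13]


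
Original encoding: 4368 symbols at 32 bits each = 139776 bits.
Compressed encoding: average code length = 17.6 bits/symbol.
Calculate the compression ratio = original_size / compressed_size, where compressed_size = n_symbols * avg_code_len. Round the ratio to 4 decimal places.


original_size = n_symbols * orig_bits = 4368 * 32 = 139776 bits
compressed_size = n_symbols * avg_code_len = 4368 * 17.6 = 76876.8 bits
ratio = original_size / compressed_size = 139776 / 76876.8 = 1.8182

Compression ratio = 1.8182


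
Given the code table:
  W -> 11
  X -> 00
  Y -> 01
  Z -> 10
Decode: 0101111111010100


Decoding:
01 -> Y
01 -> Y
11 -> W
11 -> W
11 -> W
01 -> Y
01 -> Y
00 -> X


Result: YYWWWYYX


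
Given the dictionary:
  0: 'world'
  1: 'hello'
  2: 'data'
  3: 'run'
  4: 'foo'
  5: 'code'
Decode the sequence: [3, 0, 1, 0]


Look up each index in the dictionary:
  3 -> 'run'
  0 -> 'world'
  1 -> 'hello'
  0 -> 'world'

Decoded: "run world hello world"


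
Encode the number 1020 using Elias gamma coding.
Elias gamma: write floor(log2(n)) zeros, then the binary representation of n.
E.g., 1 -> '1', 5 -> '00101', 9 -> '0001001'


num_bits = floor(log2(1020)) + 1 = 10
leading_zeros = num_bits - 1 = 9
binary(1020) = 1111111100

Elias gamma(1020) = '000000000' + '1111111100' = 0000000001111111100 (19 bits)


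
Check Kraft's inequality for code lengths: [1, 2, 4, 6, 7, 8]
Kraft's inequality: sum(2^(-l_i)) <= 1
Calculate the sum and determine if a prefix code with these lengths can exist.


Sum = 2^(-1) + 2^(-2) + 2^(-4) + 2^(-6) + 2^(-7) + 2^(-8)
    = 0.5 + 0.25 + 0.0625 + 0.015625 + 0.0078125 + 0.00390625
    = 215/256 = 0.83984375
Since 0.83984375 <= 1, Kraft's inequality IS satisfied.
A prefix code with these lengths CAN exist.

Kraft sum = 0.83984375. Satisfied.


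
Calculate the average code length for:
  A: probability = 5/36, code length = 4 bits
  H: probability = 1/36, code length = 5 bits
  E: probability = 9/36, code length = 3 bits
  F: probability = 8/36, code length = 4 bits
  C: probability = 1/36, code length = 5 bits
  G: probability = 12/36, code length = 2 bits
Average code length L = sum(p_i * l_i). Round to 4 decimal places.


Weighted contributions p_i * l_i:
  A: (5/36) * 4 = 20/36
  H: (1/36) * 5 = 5/36
  E: (9/36) * 3 = 27/36
  F: (8/36) * 4 = 32/36
  C: (1/36) * 5 = 5/36
  G: (12/36) * 2 = 24/36
Sum = (20 + 5 + 27 + 32 + 5 + 24)/36 = 113/36

L = 113/36 = 3.1389 bits/symbol


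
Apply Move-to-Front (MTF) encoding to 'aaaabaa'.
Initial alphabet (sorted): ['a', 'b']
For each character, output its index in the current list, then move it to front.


MTF encoding:
'a': index 0 in ['a', 'b'] -> ['a', 'b']
'a': index 0 in ['a', 'b'] -> ['a', 'b']
'a': index 0 in ['a', 'b'] -> ['a', 'b']
'a': index 0 in ['a', 'b'] -> ['a', 'b']
'b': index 1 in ['a', 'b'] -> ['b', 'a']
'a': index 1 in ['b', 'a'] -> ['a', 'b']
'a': index 0 in ['a', 'b'] -> ['a', 'b']


Output: [0, 0, 0, 0, 1, 1, 0]


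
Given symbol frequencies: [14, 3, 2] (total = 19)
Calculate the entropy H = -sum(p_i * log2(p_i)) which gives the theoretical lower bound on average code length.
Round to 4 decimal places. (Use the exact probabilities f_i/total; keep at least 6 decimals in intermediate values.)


Per-symbol terms -p_i * log2(p_i) with p_i = f_i/19:
  p = 14/19 = 0.736842: log2(p) = -0.440573, -p*log2(p) = 0.324632
  p = 3/19 = 0.157895: log2(p) = -2.662965, -p*log2(p) = 0.420468
  p = 2/19 = 0.105263: log2(p) = -3.247928, -p*log2(p) = 0.341887
H = 0.324632 + 0.420468 + 0.341887 = 1.086987

H = 1.087 bits/symbol


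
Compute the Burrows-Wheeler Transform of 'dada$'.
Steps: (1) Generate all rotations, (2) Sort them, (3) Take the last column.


Rotations (sorted):
  0: $dada -> last char: a
  1: a$dad -> last char: d
  2: ada$d -> last char: d
  3: da$da -> last char: a
  4: dada$ -> last char: $


BWT = adda$


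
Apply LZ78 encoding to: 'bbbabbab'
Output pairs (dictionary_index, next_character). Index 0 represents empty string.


LZ78 encoding steps:
Dictionary: {0: ''}
Step 1: w='' (idx 0), next='b' -> output (0, 'b'), add 'b' as idx 1
Step 2: w='b' (idx 1), next='b' -> output (1, 'b'), add 'bb' as idx 2
Step 3: w='' (idx 0), next='a' -> output (0, 'a'), add 'a' as idx 3
Step 4: w='bb' (idx 2), next='a' -> output (2, 'a'), add 'bba' as idx 4
Step 5: w='b' (idx 1), end of input -> output (1, '')


Encoded: [(0, 'b'), (1, 'b'), (0, 'a'), (2, 'a'), (1, '')]


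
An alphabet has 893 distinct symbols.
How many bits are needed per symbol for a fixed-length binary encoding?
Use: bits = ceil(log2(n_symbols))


log2(893) = 9.8025
Bracket: 2^9 = 512 < 893 <= 2^10 = 1024
So ceil(log2(893)) = 10

bits = ceil(log2(893)) = ceil(9.8025) = 10 bits


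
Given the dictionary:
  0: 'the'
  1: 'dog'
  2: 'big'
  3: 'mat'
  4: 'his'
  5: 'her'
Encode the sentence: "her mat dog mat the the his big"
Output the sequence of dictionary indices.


Look up each word in the dictionary:
  'her' -> 5
  'mat' -> 3
  'dog' -> 1
  'mat' -> 3
  'the' -> 0
  'the' -> 0
  'his' -> 4
  'big' -> 2

Encoded: [5, 3, 1, 3, 0, 0, 4, 2]


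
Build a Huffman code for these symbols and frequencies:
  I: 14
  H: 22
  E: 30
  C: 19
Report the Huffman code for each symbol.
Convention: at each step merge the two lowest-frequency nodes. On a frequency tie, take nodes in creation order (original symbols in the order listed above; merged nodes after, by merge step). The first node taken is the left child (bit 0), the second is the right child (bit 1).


Huffman tree construction:
Step 1: Merge I(14) + C(19) = 33
Step 2: Merge H(22) + E(30) = 52
Step 3: Merge (I+C)(33) + (H+E)(52) = 85
Read each symbol's code off the tree from the root (left child = 0, right child = 1).

Codes:
  I: 00 (length 2)
  H: 10 (length 2)
  E: 11 (length 2)
  C: 01 (length 2)
Average code length: 170/85 = 2.0000 bits/symbol


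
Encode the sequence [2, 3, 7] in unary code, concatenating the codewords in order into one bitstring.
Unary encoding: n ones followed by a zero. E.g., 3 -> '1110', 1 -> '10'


Encode each number as n ones followed by a terminating 0:
  2 -> 110 (3 bits)
  3 -> 1110 (4 bits)
  7 -> 11111110 (8 bits)
Total length = 3 + 4 + 8 = 15 bits.

Unary([2, 3, 7]) = 110111011111110 (15 bits)


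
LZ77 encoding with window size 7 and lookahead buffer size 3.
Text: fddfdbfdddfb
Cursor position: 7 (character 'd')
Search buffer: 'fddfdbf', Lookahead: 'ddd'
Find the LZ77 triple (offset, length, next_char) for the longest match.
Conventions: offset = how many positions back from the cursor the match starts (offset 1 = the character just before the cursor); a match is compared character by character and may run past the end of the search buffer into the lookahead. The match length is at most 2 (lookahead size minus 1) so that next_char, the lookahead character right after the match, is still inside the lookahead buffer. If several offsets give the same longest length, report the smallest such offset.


Try each offset into the search buffer:
  offset=1 (pos 6, char 'f'): match length 0
  offset=2 (pos 5, char 'b'): match length 0
  offset=3 (pos 4, char 'd'): match length 1
  offset=4 (pos 3, char 'f'): match length 0
  offset=5 (pos 2, char 'd'): match length 1
  offset=6 (pos 1, char 'd'): match length 2
  offset=7 (pos 0, char 'f'): match length 0
Longest match has length 2 at offset 6.
next_char = character at position 7 + 2 = 9 -> 'd'

Best match: offset=6, length=2 (matching 'dd' starting at position 1)
LZ77 triple: (6, 2, 'd')


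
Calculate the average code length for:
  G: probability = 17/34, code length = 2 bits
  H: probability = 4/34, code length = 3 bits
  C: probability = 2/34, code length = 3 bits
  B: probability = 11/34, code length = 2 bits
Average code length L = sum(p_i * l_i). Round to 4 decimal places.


Weighted contributions p_i * l_i:
  G: (17/34) * 2 = 34/34
  H: (4/34) * 3 = 12/34
  C: (2/34) * 3 = 6/34
  B: (11/34) * 2 = 22/34
Sum = (34 + 12 + 6 + 22)/34 = 74/34

L = 74/34 = 2.1765 bits/symbol


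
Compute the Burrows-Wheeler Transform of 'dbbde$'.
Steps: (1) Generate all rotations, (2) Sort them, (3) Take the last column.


Rotations (sorted):
  0: $dbbde -> last char: e
  1: bbde$d -> last char: d
  2: bde$db -> last char: b
  3: dbbde$ -> last char: $
  4: de$dbb -> last char: b
  5: e$dbbd -> last char: d


BWT = edb$bd
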